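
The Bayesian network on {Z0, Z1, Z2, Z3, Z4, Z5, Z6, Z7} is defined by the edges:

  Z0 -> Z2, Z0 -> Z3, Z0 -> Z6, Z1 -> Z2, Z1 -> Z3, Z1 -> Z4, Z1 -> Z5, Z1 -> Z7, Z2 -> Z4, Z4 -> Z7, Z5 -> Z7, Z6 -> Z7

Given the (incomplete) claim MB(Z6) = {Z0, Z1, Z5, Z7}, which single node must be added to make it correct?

By definition, MB(Z6) is built from Z6's parents, Z6's children, and the co-parents of Z6.
Parents of Z6: Z0.
Ch(Z6) = {Z7}.
Co-parents of Z6 (other parents of its children):
  Z7's other parents are Z1, Z4, Z5.
MB(Z6) = {Z0, Z1, Z4, Z5, Z7}.
Comparing with the claimed set, Z4 is missing.

Z4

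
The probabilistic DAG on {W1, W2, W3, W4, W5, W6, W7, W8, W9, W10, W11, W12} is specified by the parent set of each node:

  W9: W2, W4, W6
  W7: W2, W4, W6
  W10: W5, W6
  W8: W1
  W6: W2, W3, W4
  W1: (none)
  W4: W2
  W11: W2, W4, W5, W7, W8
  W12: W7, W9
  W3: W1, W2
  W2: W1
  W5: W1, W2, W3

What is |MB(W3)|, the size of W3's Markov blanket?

Pa(W3) = {W1, W2}.
Ch(W3) = {W5, W6}.
Co-parents of W3 (other parents of its children):
  parents(W5) \ {W3} = {W1, W2}.
  W6 also has parents W2, W4.
MB(W3) = {W1, W2, W4, W5, W6}, which has 5 nodes.

5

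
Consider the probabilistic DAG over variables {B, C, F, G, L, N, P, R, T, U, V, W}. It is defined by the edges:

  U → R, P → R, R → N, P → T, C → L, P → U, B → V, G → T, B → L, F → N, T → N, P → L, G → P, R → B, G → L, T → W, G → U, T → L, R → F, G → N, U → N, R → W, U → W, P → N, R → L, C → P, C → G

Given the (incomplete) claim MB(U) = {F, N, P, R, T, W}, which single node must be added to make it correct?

G

U has parents G, P.
U has children N, R, W.
Other parents of U's children:
  R also has parent P.
  parents(W) \ {U} = {R, T}.
  N's other parents are F, G, P, R, T.
MB(U) = {F, G, N, P, R, T, W}.
Comparing with the claimed set, G is missing.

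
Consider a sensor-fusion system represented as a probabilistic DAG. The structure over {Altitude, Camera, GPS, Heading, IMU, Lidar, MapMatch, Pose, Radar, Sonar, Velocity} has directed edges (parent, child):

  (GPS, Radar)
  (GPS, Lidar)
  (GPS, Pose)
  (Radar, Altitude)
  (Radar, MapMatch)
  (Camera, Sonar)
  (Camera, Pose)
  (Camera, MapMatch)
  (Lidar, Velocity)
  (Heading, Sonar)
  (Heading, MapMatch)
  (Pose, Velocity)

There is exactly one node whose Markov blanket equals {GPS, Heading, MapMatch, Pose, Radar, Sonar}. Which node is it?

Camera

The target node must have every member of {GPS, Heading, MapMatch, Pose, Radar, Sonar} as a parent, child, or co-parent, and no others.
Parents of Camera: none; children: MapMatch, Pose, Sonar; co-parents: GPS, Heading, Radar.
These exactly cover the given set, so the node is Camera.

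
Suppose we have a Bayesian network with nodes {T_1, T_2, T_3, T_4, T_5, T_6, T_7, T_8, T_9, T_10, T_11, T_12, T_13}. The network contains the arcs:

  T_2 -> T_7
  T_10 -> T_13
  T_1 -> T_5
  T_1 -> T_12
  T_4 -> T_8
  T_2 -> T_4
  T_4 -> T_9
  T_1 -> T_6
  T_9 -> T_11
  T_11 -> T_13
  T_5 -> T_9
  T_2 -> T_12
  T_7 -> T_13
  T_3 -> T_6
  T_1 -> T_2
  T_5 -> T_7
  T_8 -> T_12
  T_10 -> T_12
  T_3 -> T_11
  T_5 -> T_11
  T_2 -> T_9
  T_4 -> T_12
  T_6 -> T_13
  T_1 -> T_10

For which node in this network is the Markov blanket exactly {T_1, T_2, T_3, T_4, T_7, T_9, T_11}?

T_5

The target node must have every member of {T_1, T_2, T_3, T_4, T_7, T_9, T_11} as a parent, child, or co-parent, and no others.
Parents of T_5: T_1; children: T_7, T_9, T_11; co-parents: T_2, T_3, T_4, T_9.
These exactly cover the given set, so the node is T_5.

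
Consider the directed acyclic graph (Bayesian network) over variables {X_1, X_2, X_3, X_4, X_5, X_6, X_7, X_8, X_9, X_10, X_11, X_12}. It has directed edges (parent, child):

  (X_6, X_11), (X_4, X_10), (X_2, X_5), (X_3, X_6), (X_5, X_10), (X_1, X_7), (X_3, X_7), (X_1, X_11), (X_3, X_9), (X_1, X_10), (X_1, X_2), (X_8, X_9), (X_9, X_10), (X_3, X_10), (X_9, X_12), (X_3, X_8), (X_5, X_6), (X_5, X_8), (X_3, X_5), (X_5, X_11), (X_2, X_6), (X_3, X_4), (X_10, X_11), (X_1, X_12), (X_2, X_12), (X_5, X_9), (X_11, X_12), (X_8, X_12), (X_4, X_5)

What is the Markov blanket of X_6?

{X_1, X_2, X_3, X_5, X_10, X_11}

The Markov blanket of a node is its parents, its children, and the other parents of its children.
Pa(X_6) = {X_2, X_3, X_5}.
Ch(X_6) = {X_11}.
Co-parents of X_6 (other parents of its children):
  X_11 also has parents X_1, X_5, X_10.
Taking the union gives {X_1, X_2, X_3, X_5, X_10, X_11}.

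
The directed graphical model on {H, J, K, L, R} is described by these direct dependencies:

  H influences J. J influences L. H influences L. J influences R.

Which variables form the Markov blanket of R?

By definition, MB(R) is built from R's parents, R's children, and the co-parents of R.
R's parents: J.
R has no children.
With no children, R has no spouses; the co-parent set is empty.
Union: {J} ∪ {} ∪ {} = {J}.

{J}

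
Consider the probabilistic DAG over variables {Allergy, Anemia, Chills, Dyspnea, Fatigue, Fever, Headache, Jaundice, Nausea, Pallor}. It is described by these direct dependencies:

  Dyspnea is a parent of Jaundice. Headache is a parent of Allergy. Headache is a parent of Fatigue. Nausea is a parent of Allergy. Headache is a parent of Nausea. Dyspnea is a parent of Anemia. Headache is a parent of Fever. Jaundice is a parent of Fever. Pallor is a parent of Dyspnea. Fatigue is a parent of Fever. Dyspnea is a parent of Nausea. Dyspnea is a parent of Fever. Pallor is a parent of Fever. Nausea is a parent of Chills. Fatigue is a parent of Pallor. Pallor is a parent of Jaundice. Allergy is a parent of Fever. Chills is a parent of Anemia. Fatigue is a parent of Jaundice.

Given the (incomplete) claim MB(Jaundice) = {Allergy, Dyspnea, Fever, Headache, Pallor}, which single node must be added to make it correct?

Fatigue

Pa(Jaundice) = {Dyspnea, Fatigue, Pallor}.
Jaundice's children: Fever.
Parents of each child, excluding Jaundice:
  Fever's other parents are Allergy, Dyspnea, Fatigue, Headache, Pallor.
MB(Jaundice) = {Allergy, Dyspnea, Fatigue, Fever, Headache, Pallor}.
Comparing with the claimed set, Fatigue is missing.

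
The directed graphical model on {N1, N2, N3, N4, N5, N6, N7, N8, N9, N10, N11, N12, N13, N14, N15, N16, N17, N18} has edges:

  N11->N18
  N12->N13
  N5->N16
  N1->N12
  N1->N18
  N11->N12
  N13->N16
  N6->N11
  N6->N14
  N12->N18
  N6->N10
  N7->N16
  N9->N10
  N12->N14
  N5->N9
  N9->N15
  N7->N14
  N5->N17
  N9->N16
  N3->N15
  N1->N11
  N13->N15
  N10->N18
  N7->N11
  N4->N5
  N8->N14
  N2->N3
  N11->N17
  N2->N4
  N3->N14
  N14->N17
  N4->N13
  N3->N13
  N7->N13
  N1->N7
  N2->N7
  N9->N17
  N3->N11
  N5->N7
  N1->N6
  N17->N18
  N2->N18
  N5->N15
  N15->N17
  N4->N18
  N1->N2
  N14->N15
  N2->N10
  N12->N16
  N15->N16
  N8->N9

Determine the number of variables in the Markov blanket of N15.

Recall MB(v) = parents ∪ children ∪ spouses, where spouses are the other parents of v's children.
Parents of N15: N3, N5, N9, N13, N14.
Ch(N15) = {N16, N17}.
Co-parents of N15 (other parents of its children):
  N16: N5, N7, N9, N12, N13
  N17: N5, N9, N11, N14
MB(N15) = {N3, N5, N7, N9, N11, N12, N13, N14, N16, N17}, which has 10 nodes.

10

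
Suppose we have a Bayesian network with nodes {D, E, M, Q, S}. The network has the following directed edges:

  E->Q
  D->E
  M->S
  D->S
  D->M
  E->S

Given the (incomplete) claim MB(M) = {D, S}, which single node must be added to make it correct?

E

A node's Markov blanket = Pa ∪ Ch ∪ (parents of Ch other than the node itself).
M's parents: D.
Ch(M) = {S}.
For each child, the remaining parents (spouses of M):
  S also has parents D, E.
MB(M) = {D, E, S}.
Comparing with the claimed set, E is missing.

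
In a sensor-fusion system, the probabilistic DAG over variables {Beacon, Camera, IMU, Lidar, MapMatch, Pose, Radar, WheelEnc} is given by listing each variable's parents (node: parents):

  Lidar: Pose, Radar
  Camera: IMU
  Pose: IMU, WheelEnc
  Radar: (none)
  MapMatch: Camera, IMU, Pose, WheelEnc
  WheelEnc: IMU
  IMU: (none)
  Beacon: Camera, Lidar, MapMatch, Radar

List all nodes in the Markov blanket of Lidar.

{Beacon, Camera, MapMatch, Pose, Radar}

Parents of Lidar: Pose, Radar.
Children of Lidar: Beacon.
Parents of each child, excluding Lidar:
  Beacon's other parents are Camera, MapMatch, Radar.
Union: {Pose, Radar} ∪ {Beacon} ∪ {Camera, MapMatch, Radar} = {Beacon, Camera, MapMatch, Pose, Radar}.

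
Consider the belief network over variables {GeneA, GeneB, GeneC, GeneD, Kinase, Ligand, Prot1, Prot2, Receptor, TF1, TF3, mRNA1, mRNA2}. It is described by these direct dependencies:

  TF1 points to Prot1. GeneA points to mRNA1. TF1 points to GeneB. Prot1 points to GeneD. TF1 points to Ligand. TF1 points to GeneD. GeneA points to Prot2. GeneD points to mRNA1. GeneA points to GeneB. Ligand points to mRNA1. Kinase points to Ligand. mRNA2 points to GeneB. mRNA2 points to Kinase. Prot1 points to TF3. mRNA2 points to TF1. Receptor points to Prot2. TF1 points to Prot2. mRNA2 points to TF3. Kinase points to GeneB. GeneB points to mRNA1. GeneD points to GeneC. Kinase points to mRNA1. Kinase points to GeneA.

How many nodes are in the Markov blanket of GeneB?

7

A node's Markov blanket = Pa ∪ Ch ∪ (parents of Ch other than the node itself).
Pa(GeneB) = {GeneA, Kinase, TF1, mRNA2}.
GeneB's children: mRNA1.
Other parents of GeneB's children:
  mRNA1's other parents are GeneA, GeneD, Kinase, Ligand.
MB(GeneB) = {GeneA, GeneD, Kinase, Ligand, TF1, mRNA1, mRNA2}, which has 7 nodes.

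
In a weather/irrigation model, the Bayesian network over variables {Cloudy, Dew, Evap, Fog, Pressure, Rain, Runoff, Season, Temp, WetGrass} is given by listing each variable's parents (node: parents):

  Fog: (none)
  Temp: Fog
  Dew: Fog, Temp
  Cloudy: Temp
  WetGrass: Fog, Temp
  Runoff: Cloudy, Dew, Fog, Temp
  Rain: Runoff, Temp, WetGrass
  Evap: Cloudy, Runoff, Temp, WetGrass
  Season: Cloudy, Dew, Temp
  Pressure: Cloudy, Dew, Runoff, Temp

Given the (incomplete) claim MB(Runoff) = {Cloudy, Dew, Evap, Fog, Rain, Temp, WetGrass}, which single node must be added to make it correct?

Recall MB(v) = parents ∪ children ∪ spouses, where spouses are the other parents of v's children.
Runoff has parents Cloudy, Dew, Fog, Temp.
Ch(Runoff) = {Evap, Pressure, Rain}.
Parents of each child, excluding Runoff:
  parents(Rain) \ {Runoff} = {Temp, WetGrass}.
  Evap's other parents are Cloudy, Temp, WetGrass.
  Pressure also has parents Cloudy, Dew, Temp.
MB(Runoff) = {Cloudy, Dew, Evap, Fog, Pressure, Rain, Temp, WetGrass}.
Comparing with the claimed set, Pressure is missing.

Pressure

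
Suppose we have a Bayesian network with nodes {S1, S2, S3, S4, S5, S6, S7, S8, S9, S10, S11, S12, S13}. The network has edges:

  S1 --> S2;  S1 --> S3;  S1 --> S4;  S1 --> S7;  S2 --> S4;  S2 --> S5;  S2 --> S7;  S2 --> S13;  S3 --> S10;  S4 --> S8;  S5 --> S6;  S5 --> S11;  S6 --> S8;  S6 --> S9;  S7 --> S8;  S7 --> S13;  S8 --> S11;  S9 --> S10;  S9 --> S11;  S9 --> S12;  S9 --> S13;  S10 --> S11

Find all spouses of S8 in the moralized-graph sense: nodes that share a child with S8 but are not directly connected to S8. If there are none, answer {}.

{S5, S9, S10}

Children of S8: S11.
  S11: S5, S9, S10
Excluding nodes already adjacent to S8 (S4, S6, S7, S11), the co-parent-only contribution is {S5, S9, S10}.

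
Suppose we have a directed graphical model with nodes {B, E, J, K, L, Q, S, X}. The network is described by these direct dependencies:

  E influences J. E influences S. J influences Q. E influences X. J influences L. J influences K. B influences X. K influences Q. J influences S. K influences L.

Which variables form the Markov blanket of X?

The Markov blanket of a node is its parents, its children, and the other parents of its children.
X's parents: B, E.
X has no children.
X has no children, so there are no co-parents.
Union: {B, E} ∪ {} ∪ {} = {B, E}.

{B, E}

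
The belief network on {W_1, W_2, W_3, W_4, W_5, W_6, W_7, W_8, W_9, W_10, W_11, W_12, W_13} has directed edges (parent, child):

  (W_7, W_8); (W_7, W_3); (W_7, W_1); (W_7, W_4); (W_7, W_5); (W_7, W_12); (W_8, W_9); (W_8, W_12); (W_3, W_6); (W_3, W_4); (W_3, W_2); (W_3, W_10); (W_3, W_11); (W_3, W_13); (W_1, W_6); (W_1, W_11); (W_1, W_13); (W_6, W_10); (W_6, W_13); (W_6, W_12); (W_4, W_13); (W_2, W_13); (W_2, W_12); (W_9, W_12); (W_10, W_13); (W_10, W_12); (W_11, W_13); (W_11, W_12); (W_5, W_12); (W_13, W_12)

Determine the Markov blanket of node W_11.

A node's Markov blanket = Pa ∪ Ch ∪ (parents of Ch other than the node itself).
W_11's parents: W_1, W_3.
W_11's children: W_12, W_13.
Parents of each child, excluding W_11:
  W_13: W_1, W_2, W_3, W_4, W_6, W_10
  W_12: W_2, W_5, W_6, W_7, W_8, W_9, W_10, W_13
Union: {W_1, W_3} ∪ {W_12, W_13} ∪ {W_1, W_2, W_3, W_4, W_5, W_6, W_7, W_8, W_9, W_10, W_13} = {W_1, W_2, W_3, W_4, W_5, W_6, W_7, W_8, W_9, W_10, W_12, W_13}.

{W_1, W_2, W_3, W_4, W_5, W_6, W_7, W_8, W_9, W_10, W_12, W_13}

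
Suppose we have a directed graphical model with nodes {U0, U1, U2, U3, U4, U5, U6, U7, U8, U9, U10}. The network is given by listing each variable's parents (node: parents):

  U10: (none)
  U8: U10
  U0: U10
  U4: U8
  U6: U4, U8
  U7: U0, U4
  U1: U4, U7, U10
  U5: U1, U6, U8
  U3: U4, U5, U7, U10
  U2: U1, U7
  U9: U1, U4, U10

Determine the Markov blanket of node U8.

Recall MB(v) = parents ∪ children ∪ spouses, where spouses are the other parents of v's children.
Pa(U8) = {U10}.
Ch(U8) = {U4, U5, U6}.
For each child, the remaining parents (spouses of U8):
  U4 has no other parent.
  parents(U6) \ {U8} = {U4}.
  U5 also has parents U1, U6.
Union: {U10} ∪ {U4, U5, U6} ∪ {U1, U4, U6} = {U1, U4, U5, U6, U10}.

{U1, U4, U5, U6, U10}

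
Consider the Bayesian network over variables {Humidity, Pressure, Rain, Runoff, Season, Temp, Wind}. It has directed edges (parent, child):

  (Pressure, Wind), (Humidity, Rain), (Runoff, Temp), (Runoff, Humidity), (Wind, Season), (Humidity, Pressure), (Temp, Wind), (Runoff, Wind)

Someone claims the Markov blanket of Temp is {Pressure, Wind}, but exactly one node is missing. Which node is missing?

A node's Markov blanket = Pa ∪ Ch ∪ (parents of Ch other than the node itself).
Pa(Temp) = {Runoff}.
Temp has child Wind.
Co-parents of Temp (other parents of its children):
  Wind: Pressure, Runoff
MB(Temp) = {Pressure, Runoff, Wind}.
Comparing with the claimed set, Runoff is missing.

Runoff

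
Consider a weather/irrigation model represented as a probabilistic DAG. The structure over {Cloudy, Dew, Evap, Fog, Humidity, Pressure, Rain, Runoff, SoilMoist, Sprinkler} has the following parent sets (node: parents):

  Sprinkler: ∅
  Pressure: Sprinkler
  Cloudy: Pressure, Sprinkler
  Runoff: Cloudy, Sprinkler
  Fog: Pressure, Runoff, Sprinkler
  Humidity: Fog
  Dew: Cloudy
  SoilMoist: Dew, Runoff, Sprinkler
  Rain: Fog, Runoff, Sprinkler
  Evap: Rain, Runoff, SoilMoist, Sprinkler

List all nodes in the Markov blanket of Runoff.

{Cloudy, Dew, Evap, Fog, Pressure, Rain, SoilMoist, Sprinkler}

Ch(Runoff) = {Evap, Fog, Rain, SoilMoist}.
Runoff has parents Cloudy, Sprinkler.
Parents of each child, excluding Runoff:
  parents(Fog) \ {Runoff} = {Pressure, Sprinkler}.
  SoilMoist also has parents Dew, Sprinkler.
  Rain's other parents are Fog, Sprinkler.
  Evap also has parents Rain, SoilMoist, Sprinkler.
So the Markov blanket of Runoff is {Cloudy, Dew, Evap, Fog, Pressure, Rain, SoilMoist, Sprinkler}.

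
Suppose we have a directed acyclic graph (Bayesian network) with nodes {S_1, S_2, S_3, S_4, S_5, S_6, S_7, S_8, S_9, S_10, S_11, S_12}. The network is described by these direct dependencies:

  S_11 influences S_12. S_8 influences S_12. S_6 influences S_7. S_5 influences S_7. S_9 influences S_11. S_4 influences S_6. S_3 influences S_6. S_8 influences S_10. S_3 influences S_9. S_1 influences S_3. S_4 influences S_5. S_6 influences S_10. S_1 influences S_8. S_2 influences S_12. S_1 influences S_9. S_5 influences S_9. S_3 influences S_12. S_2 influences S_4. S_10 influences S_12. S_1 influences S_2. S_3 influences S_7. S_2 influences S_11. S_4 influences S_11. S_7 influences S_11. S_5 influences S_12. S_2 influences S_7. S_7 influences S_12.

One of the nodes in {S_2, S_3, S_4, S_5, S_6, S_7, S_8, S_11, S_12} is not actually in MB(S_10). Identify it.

By definition, MB(S_10) is built from S_10's parents, S_10's children, and the co-parents of S_10.
S_10 has parents S_6, S_8.
Ch(S_10) = {S_12}.
Other parents of S_10's children:
  parents(S_12) \ {S_10} = {S_2, S_3, S_5, S_7, S_8, S_11}.
MB(S_10) = {S_2, S_3, S_5, S_6, S_7, S_8, S_11, S_12}.
S_4 is neither a parent, child, nor co-parent of S_10, so it does not belong.

S_4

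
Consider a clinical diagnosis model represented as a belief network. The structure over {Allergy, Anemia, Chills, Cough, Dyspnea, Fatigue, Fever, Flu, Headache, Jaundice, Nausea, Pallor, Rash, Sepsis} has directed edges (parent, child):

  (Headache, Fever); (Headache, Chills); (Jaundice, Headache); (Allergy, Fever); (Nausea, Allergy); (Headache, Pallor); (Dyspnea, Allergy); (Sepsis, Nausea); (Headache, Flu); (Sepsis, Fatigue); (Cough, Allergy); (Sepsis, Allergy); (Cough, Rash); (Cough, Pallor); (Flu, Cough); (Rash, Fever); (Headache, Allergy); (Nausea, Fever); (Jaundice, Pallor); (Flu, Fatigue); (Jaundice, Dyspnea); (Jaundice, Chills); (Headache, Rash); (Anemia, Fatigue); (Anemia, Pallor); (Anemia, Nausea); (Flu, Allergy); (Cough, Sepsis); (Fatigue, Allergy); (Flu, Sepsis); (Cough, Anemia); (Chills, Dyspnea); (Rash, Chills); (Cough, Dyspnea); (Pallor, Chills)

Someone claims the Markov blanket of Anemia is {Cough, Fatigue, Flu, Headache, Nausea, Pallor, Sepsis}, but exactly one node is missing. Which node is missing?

Jaundice

Recall MB(v) = parents ∪ children ∪ spouses, where spouses are the other parents of v's children.
Parents of Anemia: Cough.
Anemia has children Fatigue, Nausea, Pallor.
For each child, the remaining parents (spouses of Anemia):
  Nausea: Sepsis
  Pallor: Cough, Headache, Jaundice
  Fatigue: Flu, Sepsis
MB(Anemia) = {Cough, Fatigue, Flu, Headache, Jaundice, Nausea, Pallor, Sepsis}.
Comparing with the claimed set, Jaundice is missing.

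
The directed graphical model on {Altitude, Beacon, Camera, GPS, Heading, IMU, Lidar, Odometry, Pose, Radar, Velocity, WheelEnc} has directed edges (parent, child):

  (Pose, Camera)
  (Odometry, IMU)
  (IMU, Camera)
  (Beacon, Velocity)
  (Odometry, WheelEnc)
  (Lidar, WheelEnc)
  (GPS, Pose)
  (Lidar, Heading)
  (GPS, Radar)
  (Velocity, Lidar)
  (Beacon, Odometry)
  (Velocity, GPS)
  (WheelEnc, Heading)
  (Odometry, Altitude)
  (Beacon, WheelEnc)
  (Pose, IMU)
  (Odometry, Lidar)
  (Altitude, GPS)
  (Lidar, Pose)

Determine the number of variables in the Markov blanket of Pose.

5

Pose has parents GPS, Lidar.
Pose has children Camera, IMU.
Parents of each child, excluding Pose:
  IMU: Odometry
  Camera: IMU
MB(Pose) = {Camera, GPS, IMU, Lidar, Odometry}, which has 5 nodes.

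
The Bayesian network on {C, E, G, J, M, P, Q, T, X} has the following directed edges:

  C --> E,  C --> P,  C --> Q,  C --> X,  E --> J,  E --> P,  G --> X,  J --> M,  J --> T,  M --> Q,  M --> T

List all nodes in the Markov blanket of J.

{E, M, T}

By definition, MB(J) is built from J's parents, J's children, and the co-parents of J.
J's children: M, T.
Pa(J) = {E}.
Other parents of J's children:
  M: no additional parents.
  T also has parent M.
MB(J) = {E, M, T}.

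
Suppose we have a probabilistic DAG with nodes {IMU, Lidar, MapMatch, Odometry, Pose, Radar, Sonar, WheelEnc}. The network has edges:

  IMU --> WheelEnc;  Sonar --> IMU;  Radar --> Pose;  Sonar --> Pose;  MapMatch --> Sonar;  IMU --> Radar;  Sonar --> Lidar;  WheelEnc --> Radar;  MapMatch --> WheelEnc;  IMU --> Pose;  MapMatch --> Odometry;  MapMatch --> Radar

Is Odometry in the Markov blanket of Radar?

No

Radar's parents: IMU, MapMatch, WheelEnc.
Radar's children: Pose.
For each child, the remaining parents (spouses of Radar):
  Pose's other parents are IMU, Sonar.
MB(Radar) = {IMU, MapMatch, Pose, Sonar, WheelEnc}; Odometry is not in this set.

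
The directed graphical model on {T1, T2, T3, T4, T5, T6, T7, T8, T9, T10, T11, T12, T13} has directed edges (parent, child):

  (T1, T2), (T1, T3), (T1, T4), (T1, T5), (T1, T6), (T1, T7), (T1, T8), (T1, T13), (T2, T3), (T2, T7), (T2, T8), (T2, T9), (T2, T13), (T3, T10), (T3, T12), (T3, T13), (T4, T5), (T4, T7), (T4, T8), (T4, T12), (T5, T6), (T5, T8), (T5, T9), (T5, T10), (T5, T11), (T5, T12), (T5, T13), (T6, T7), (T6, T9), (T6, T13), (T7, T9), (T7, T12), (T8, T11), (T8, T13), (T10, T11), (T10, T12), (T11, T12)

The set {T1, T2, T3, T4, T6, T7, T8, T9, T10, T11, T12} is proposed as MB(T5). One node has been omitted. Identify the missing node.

By definition, MB(T5) is built from T5's parents, T5's children, and the co-parents of T5.
T5 has parents T1, T4.
T5 has children T6, T8, T9, T10, T11, T12, T13.
For each child, the remaining parents (spouses of T5):
  T6's other parent is T1.
  T8's other parents are T1, T2, T4.
  T9's other parents are T2, T6, T7.
  T10's other parent is T3.
  T11's other parents are T8, T10.
  T12's other parents are T3, T4, T7, T10, T11.
  T13's other parents are T1, T2, T3, T6, T8.
MB(T5) = {T1, T2, T3, T4, T6, T7, T8, T9, T10, T11, T12, T13}.
Comparing with the claimed set, T13 is missing.

T13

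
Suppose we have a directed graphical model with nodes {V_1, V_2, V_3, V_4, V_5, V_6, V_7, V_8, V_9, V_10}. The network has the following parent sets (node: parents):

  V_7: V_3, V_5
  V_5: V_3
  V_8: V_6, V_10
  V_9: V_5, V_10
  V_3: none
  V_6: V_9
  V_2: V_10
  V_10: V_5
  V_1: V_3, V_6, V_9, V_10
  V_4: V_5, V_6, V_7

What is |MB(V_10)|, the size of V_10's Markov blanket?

7

The Markov blanket of a node is its parents, its children, and the other parents of its children.
Pa(V_10) = {V_5}.
V_10's children: V_1, V_2, V_8, V_9.
Parents of each child, excluding V_10:
  V_9 also has parent V_5.
  V_2: no additional parents.
  parents(V_1) \ {V_10} = {V_3, V_6, V_9}.
  parents(V_8) \ {V_10} = {V_6}.
MB(V_10) = {V_1, V_2, V_3, V_5, V_6, V_8, V_9}, which has 7 nodes.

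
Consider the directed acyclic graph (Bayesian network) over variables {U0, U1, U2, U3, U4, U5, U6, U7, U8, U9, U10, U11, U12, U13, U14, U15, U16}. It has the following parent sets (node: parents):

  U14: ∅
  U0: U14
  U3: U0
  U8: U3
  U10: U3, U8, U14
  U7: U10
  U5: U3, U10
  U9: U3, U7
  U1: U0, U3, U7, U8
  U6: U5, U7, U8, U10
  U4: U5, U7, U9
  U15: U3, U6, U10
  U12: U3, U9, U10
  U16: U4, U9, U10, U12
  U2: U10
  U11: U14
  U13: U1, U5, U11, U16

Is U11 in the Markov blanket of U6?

No

Recall MB(v) = parents ∪ children ∪ spouses, where spouses are the other parents of v's children.
Parents of U6: U5, U7, U8, U10.
U6 has child U15.
Co-parents of U6 (other parents of its children):
  U15: U3, U10
MB(U6) = {U3, U5, U7, U8, U10, U15}; U11 is not in this set.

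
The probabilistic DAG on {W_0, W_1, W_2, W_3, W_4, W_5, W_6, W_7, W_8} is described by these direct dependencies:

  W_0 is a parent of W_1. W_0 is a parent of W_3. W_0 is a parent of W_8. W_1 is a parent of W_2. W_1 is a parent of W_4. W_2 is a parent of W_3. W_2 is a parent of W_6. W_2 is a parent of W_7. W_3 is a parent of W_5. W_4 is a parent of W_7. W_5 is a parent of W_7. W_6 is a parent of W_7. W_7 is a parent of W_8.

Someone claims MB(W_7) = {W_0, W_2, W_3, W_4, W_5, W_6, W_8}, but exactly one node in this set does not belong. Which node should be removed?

W_3

W_7 has parents W_2, W_4, W_5, W_6.
W_7's children: W_8.
Parents of each child, excluding W_7:
  W_8 also has parent W_0.
MB(W_7) = {W_0, W_2, W_4, W_5, W_6, W_8}.
W_3 is neither a parent, child, nor co-parent of W_7, so it does not belong.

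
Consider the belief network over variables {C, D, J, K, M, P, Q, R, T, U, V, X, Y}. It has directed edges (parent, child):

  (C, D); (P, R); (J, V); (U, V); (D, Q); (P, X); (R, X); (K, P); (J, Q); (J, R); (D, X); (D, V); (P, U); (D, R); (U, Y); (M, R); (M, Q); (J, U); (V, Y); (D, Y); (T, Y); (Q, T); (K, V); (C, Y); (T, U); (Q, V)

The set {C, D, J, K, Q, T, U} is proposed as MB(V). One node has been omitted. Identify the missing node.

Parents of V: D, J, K, Q, U.
Children of V: Y.
Other parents of V's children:
  Y's other parents are C, D, T, U.
MB(V) = {C, D, J, K, Q, T, U, Y}.
Comparing with the claimed set, Y is missing.

Y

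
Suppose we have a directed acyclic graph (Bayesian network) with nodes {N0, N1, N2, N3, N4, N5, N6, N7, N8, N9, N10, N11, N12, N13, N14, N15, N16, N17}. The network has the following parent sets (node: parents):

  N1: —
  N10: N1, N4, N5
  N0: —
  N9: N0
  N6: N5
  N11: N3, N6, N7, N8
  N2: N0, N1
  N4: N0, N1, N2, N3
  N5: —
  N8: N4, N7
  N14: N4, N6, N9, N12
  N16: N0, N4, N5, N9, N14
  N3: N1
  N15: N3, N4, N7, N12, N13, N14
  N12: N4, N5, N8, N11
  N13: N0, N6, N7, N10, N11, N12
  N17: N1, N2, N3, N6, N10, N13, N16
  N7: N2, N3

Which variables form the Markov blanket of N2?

N2's parents: N0, N1.
N2's children: N4, N7, N17.
For each child, the remaining parents (spouses of N2):
  N4: N0, N1, N3
  N7: N3
  N17: N1, N3, N6, N10, N13, N16
Union: {N0, N1} ∪ {N4, N7, N17} ∪ {N0, N1, N3, N6, N10, N13, N16} = {N0, N1, N3, N4, N6, N7, N10, N13, N16, N17}.

{N0, N1, N3, N4, N6, N7, N10, N13, N16, N17}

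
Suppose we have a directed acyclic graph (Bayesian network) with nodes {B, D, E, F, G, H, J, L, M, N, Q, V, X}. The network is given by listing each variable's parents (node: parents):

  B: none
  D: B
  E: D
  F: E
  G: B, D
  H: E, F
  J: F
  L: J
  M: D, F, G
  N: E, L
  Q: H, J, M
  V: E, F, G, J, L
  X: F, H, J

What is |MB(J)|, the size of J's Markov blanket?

J's children: L, Q, V, X.
J has parent F.
Parents of each child, excluding J:
  L has no other parent.
  parents(Q) \ {J} = {H, M}.
  parents(V) \ {J} = {E, F, G, L}.
  X's other parents are F, H.
MB(J) = {E, F, G, H, L, M, Q, V, X}, which has 9 nodes.

9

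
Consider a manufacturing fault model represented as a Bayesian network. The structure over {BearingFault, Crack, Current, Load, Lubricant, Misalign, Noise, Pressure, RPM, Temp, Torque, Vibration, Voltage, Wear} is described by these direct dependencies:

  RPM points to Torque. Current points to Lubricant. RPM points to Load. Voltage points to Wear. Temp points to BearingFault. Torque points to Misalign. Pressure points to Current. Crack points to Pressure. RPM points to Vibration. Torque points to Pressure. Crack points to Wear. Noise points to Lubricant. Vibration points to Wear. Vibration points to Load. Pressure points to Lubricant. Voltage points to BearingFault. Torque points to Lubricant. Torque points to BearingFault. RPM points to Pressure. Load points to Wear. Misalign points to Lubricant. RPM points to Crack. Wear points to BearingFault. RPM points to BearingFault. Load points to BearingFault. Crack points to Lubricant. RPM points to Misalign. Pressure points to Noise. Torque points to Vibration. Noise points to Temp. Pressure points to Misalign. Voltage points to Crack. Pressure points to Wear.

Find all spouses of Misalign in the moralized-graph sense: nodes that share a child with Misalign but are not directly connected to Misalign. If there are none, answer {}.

Children of Misalign: Lubricant.
  Lubricant's other parents are Crack, Current, Noise, Pressure, Torque.
Excluding nodes already adjacent to Misalign (Lubricant, Pressure, RPM, Torque), the co-parent-only contribution is {Crack, Current, Noise}.

{Crack, Current, Noise}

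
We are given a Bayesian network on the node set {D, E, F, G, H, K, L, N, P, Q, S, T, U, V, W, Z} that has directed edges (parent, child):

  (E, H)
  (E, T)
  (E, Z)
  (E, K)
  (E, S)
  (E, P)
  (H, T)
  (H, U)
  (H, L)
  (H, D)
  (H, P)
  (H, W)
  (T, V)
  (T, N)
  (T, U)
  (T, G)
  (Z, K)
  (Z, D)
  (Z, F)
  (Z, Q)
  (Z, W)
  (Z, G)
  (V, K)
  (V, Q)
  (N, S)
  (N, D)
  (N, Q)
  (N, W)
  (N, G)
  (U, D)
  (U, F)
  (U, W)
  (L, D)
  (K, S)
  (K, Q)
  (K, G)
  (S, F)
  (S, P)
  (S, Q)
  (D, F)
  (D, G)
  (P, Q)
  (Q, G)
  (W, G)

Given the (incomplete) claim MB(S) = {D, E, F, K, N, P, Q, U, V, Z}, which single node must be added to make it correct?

A node's Markov blanket = Pa ∪ Ch ∪ (parents of Ch other than the node itself).
S's children: F, P, Q.
Parents of S: E, K, N.
For each child, the remaining parents (spouses of S):
  parents(F) \ {S} = {D, U, Z}.
  P also has parents E, H.
  Q's other parents are K, N, P, V, Z.
MB(S) = {D, E, F, H, K, N, P, Q, U, V, Z}.
Comparing with the claimed set, H is missing.

H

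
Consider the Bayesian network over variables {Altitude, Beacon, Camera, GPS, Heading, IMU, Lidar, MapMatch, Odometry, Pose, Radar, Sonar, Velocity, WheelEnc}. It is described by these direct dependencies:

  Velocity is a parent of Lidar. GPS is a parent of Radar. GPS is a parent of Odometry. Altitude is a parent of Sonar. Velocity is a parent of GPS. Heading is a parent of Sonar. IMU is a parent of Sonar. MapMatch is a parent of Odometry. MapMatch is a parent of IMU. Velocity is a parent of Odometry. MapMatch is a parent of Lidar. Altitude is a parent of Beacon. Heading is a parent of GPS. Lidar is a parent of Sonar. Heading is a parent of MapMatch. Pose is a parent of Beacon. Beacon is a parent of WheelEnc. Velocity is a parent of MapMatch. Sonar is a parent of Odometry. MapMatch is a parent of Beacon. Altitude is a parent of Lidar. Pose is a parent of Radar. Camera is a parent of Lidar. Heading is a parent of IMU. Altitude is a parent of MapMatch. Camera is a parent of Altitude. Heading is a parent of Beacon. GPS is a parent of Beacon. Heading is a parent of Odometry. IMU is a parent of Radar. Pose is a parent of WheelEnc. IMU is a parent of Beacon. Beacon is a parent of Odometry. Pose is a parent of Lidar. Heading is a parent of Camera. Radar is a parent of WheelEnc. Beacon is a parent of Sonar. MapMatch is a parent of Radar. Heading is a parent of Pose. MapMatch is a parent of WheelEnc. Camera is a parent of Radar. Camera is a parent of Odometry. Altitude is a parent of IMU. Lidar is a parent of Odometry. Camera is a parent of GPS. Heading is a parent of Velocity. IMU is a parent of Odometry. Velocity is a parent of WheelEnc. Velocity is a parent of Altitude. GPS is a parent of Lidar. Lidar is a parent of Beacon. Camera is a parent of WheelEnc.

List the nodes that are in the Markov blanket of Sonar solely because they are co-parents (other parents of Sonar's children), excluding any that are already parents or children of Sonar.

{Camera, GPS, MapMatch, Velocity}

Children of Sonar: Odometry.
  Odometry: Beacon, Camera, GPS, Heading, IMU, Lidar, MapMatch, Velocity
Excluding nodes already adjacent to Sonar (Altitude, Beacon, Heading, IMU, Lidar, Odometry), the co-parent-only contribution is {Camera, GPS, MapMatch, Velocity}.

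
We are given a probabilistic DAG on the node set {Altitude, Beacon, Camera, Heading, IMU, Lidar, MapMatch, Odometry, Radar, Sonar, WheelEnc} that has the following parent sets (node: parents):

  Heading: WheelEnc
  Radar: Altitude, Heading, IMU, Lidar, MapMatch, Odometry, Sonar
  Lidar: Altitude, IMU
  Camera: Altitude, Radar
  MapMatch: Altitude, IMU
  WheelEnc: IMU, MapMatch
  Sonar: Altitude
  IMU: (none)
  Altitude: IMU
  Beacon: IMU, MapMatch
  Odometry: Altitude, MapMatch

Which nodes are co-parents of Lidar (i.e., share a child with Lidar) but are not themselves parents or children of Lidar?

Children of Lidar: Radar.
  Radar: Altitude, Heading, IMU, MapMatch, Odometry, Sonar
Excluding nodes already adjacent to Lidar (Altitude, IMU, Radar), the co-parent-only contribution is {Heading, MapMatch, Odometry, Sonar}.

{Heading, MapMatch, Odometry, Sonar}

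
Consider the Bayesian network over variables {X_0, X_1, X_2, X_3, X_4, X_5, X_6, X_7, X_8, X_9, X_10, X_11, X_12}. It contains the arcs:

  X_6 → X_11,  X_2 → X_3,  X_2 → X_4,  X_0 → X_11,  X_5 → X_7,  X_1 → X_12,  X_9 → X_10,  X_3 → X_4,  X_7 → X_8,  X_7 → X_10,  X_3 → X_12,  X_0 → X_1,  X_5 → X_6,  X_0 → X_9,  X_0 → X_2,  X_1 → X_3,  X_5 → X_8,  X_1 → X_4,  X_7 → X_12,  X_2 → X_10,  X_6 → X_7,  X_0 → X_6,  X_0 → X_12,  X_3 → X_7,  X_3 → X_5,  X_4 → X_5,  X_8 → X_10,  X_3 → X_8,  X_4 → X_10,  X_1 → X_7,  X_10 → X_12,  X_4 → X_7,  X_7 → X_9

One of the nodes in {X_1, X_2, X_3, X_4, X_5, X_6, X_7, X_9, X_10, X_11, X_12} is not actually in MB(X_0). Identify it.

A node's Markov blanket = Pa ∪ Ch ∪ (parents of Ch other than the node itself).
Pa(X_0) = {}.
X_0's children: X_1, X_2, X_6, X_9, X_11, X_12.
Co-parents of X_0 (other parents of its children):
  X_1: —
  X_2: —
  X_6: X_5
  X_9: X_7
  X_11: X_6
  X_12: X_1, X_3, X_7, X_10
MB(X_0) = {X_1, X_2, X_3, X_5, X_6, X_7, X_9, X_10, X_11, X_12}.
X_4 is neither a parent, child, nor co-parent of X_0, so it does not belong.

X_4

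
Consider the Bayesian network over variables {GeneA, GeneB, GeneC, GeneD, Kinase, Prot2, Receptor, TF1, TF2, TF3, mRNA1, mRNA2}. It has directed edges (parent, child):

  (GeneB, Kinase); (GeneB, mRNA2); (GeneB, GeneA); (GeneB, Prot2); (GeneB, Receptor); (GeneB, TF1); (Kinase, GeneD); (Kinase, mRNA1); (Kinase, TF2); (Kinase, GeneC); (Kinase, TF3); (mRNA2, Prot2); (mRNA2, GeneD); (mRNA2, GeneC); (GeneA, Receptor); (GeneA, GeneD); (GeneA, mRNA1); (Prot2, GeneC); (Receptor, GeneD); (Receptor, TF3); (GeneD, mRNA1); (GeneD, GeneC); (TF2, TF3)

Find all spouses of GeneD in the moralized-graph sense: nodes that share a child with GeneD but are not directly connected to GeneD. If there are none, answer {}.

Children of GeneD: GeneC, mRNA1.
  mRNA1: GeneA, Kinase
  GeneC: Kinase, Prot2, mRNA2
Excluding nodes already adjacent to GeneD (GeneA, GeneC, Kinase, Receptor, mRNA1, mRNA2), the co-parent-only contribution is {Prot2}.

{Prot2}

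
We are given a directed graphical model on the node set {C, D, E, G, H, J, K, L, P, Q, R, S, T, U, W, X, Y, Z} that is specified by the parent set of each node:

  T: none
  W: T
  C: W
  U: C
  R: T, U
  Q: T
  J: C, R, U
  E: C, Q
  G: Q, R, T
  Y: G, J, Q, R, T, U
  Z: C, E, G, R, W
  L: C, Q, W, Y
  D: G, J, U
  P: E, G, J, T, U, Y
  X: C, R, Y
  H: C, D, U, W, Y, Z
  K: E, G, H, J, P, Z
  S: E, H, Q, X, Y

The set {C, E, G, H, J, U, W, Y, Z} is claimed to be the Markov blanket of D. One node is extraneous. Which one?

The Markov blanket of a node is its parents, its children, and the other parents of its children.
Pa(D) = {G, J, U}.
D's children: H.
Parents of each child, excluding D:
  H: C, U, W, Y, Z
MB(D) = {C, G, H, J, U, W, Y, Z}.
E is neither a parent, child, nor co-parent of D, so it does not belong.

E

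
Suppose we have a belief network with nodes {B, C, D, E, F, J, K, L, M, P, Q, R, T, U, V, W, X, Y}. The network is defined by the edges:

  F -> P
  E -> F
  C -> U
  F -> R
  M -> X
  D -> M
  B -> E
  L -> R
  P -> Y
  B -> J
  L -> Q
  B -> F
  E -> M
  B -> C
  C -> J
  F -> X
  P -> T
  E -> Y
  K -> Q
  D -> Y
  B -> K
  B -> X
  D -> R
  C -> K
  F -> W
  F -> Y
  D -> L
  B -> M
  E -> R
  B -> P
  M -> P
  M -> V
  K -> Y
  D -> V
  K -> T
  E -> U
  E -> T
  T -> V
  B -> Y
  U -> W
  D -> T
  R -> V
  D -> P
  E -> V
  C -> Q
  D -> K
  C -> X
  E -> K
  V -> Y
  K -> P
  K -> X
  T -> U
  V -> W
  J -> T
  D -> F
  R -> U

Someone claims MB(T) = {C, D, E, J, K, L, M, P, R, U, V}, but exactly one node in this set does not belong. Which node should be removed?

L

T has parents D, E, J, K, P.
T's children: U, V.
For each child, the remaining parents (spouses of T):
  parents(U) \ {T} = {C, E, R}.
  V's other parents are D, E, M, R.
MB(T) = {C, D, E, J, K, M, P, R, U, V}.
L is neither a parent, child, nor co-parent of T, so it does not belong.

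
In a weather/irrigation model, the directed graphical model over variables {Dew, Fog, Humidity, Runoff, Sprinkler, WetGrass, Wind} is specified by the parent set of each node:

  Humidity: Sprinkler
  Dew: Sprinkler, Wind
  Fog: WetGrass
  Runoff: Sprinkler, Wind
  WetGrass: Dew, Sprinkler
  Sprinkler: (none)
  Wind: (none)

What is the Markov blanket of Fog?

Ch(Fog) = {}.
Fog's parents: WetGrass.
Fog has no children, so there are no co-parents.
MB(Fog) = {WetGrass}.

{WetGrass}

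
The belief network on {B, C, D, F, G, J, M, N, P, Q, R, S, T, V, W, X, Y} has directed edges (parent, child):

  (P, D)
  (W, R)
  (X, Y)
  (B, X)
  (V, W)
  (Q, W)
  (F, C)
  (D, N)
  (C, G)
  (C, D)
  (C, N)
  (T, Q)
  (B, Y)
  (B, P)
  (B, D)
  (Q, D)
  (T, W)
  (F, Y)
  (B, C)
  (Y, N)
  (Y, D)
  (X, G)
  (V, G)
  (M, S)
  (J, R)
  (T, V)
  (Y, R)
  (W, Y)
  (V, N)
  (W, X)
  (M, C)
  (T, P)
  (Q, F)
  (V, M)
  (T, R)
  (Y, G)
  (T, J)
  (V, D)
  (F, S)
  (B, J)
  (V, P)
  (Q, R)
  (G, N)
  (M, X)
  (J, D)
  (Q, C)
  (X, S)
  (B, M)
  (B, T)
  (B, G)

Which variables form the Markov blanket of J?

{B, C, D, P, Q, R, T, V, W, Y}

By definition, MB(J) is built from J's parents, J's children, and the co-parents of J.
Pa(J) = {B, T}.
J has children D, R.
Parents of each child, excluding J:
  R also has parents Q, T, W, Y.
  D's other parents are B, C, P, Q, V, Y.
Union: {B, T} ∪ {D, R} ∪ {B, C, P, Q, T, V, W, Y} = {B, C, D, P, Q, R, T, V, W, Y}.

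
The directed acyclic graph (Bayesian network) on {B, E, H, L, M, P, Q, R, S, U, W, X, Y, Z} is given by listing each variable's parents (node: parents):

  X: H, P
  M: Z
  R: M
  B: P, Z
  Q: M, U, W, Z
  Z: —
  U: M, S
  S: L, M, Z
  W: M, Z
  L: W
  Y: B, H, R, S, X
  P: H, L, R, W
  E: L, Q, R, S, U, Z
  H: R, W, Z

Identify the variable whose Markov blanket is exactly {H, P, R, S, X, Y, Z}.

The target node must have every member of {H, P, R, S, X, Y, Z} as a parent, child, or co-parent, and no others.
Parents of B: P, Z; children: Y; co-parents: H, R, S, X.
These exactly cover the given set, so the node is B.

B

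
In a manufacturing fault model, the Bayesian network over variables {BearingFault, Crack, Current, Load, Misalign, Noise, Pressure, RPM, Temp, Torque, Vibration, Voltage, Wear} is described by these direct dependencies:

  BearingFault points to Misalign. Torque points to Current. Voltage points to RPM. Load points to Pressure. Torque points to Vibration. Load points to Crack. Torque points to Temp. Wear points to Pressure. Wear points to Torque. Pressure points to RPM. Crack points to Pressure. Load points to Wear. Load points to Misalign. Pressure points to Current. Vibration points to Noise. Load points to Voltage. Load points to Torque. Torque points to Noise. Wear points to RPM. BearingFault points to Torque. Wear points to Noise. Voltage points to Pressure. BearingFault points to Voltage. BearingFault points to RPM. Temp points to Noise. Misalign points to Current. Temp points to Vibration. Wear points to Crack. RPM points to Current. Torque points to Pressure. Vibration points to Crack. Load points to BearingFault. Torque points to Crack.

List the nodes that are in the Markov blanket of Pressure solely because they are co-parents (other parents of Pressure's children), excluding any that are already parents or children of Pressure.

{BearingFault, Misalign}

Children of Pressure: Current, RPM.
  RPM: BearingFault, Voltage, Wear
  Current: Misalign, RPM, Torque
Excluding nodes already adjacent to Pressure (Crack, Current, Load, RPM, Torque, Voltage, Wear), the co-parent-only contribution is {BearingFault, Misalign}.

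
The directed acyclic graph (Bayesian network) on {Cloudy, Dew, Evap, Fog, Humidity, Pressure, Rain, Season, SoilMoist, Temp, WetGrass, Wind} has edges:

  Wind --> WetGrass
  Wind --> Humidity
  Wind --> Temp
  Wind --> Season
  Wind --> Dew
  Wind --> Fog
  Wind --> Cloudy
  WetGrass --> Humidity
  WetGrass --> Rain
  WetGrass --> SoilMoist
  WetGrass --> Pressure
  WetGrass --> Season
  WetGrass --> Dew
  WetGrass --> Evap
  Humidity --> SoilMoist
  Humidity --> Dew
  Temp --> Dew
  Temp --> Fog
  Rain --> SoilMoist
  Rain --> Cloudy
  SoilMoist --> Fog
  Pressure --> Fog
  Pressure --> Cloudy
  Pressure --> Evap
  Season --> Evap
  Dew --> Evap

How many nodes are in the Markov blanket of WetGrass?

9

WetGrass has parent Wind.
WetGrass has children Dew, Evap, Humidity, Pressure, Rain, Season, SoilMoist.
Parents of each child, excluding WetGrass:
  parents(Humidity) \ {WetGrass} = {Wind}.
  Rain: no additional parents.
  parents(SoilMoist) \ {WetGrass} = {Humidity, Rain}.
  Pressure: no additional parents.
  Season also has parent Wind.
  Dew also has parents Humidity, Temp, Wind.
  parents(Evap) \ {WetGrass} = {Dew, Pressure, Season}.
MB(WetGrass) = {Dew, Evap, Humidity, Pressure, Rain, Season, SoilMoist, Temp, Wind}, which has 9 nodes.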